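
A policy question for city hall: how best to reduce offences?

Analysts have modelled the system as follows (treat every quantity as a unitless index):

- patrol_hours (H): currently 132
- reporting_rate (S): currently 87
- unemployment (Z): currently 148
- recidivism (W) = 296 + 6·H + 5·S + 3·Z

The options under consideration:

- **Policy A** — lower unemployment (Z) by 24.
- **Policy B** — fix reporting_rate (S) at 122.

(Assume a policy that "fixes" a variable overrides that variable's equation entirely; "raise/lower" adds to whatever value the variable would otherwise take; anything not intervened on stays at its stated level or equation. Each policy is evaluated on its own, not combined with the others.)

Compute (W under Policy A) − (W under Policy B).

-247

Policy A (Z − 24):
  H = 132
  S = 87
  Z = 148 − 24 = 124
  W = 296 + 6·132 + 5·87 + 3·124 = 1895
Policy B (S := 122):
  H = 132
  S = 122
  Z = 148
  W = 296 + 6·132 + 5·122 + 3·148 = 2142
W: 1895 − 2142 = -247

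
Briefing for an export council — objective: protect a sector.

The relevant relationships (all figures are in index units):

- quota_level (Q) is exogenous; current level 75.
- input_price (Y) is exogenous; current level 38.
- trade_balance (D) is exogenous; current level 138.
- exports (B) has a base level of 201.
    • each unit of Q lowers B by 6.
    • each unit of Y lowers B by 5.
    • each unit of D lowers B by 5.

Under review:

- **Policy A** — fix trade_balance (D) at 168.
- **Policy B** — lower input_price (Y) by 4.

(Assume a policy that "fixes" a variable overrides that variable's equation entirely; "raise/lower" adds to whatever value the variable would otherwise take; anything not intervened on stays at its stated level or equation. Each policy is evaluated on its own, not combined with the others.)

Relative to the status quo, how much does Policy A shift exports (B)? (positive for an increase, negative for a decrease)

-150

Baseline:
  Q = 75
  Y = 38
  D = 138
  B = 201 − 6·75 − 5·38 − 5·138 = -1129
Policy A (D := 168):
  Q = 75
  Y = 38
  D = 168
  B = 201 − 6·75 − 5·38 − 5·168 = -1279
Change in B: -1279 − (-1129) = -150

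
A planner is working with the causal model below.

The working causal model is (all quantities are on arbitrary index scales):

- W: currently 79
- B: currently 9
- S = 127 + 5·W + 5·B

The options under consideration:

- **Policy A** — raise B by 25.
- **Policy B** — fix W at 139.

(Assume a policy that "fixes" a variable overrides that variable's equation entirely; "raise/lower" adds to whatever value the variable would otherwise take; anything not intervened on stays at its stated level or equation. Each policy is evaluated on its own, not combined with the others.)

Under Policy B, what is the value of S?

Policy B (W := 139):
  W = 139
  B = 9
  S = 127 + 5·139 + 5·9 = 867

867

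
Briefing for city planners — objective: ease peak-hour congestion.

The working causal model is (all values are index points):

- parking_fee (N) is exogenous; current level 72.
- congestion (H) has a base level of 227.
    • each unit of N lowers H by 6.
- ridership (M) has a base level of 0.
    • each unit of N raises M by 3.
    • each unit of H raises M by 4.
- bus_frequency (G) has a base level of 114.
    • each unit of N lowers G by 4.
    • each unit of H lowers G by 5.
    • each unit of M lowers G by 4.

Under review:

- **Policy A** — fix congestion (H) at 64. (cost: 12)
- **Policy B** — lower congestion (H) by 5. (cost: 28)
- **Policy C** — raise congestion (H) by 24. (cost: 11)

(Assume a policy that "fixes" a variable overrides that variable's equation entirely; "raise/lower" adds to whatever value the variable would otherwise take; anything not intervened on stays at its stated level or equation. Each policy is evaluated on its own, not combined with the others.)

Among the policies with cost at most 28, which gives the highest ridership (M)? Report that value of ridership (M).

Policy A (H := 64):
  N = 72
  H = 64
  M = 0 + 3·72 + 4·64 = 472
Policy B (H − 5):
  N = 72
  H = 227 − 6·72 (−5 from intervention) = -210
  M = 0 + 3·72 + 4·(-210) = -624
Policy C (H + 24):
  N = 72
  H = 227 − 6·72 (+24 from intervention) = -181
  M = 0 + 3·72 + 4·(-181) = -508
Comparing — Policy A: M=472, Policy B: M=-624, Policy C: M=-508. Highest is 472 (Policy A).

472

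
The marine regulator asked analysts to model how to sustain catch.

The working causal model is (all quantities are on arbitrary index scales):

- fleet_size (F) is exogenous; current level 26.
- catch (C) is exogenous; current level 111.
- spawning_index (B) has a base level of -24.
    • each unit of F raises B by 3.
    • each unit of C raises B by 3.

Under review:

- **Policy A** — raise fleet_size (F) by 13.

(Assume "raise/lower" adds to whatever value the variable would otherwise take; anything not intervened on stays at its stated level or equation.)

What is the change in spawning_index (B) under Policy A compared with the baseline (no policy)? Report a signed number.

Baseline:
  F = 26
  C = 111
  B = -24 + 3·26 + 3·111 = 387
Policy A (F + 13):
  F = 26 + 13 = 39
  C = 111
  B = -24 + 3·39 + 3·111 = 426
Change in B: 426 − 387 = 39

39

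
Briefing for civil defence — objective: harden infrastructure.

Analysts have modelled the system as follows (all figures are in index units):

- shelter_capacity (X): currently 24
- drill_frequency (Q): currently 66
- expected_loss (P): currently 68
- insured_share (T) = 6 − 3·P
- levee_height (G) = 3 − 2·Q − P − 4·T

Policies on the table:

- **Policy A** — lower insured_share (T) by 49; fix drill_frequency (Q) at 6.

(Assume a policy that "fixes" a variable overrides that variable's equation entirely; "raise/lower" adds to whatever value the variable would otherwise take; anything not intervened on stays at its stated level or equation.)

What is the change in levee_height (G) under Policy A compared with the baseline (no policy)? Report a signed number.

Baseline:
  Q = 66
  P = 68
  T = 6 − 3·68 = -198
  G = 3 − 2·66 − 68 − 4·(-198) = 595
Policy A (T − 49, Q := 6):
  Q = 6
  P = 68
  T = 6 − 3·68 (−49 from intervention) = -247
  G = 3 − 2·6 − 68 − 4·(-247) = 911
Change in G: 911 − 595 = 316

316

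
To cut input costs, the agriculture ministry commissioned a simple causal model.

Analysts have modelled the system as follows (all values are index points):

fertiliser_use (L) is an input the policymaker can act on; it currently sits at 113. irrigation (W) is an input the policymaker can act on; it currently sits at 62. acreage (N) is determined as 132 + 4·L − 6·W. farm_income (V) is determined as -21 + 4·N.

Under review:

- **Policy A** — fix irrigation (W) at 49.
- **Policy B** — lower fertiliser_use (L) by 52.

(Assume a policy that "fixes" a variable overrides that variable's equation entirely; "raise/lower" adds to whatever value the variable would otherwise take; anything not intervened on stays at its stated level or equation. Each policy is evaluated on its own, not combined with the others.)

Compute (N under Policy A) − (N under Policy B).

286

Policy A (W := 49):
  L = 113
  W = 49
  N = 132 + 4·113 − 6·49 = 290
Policy B (L − 52):
  L = 113 − 52 = 61
  W = 62
  N = 132 + 4·61 − 6·62 = 4
N: 290 − 4 = 286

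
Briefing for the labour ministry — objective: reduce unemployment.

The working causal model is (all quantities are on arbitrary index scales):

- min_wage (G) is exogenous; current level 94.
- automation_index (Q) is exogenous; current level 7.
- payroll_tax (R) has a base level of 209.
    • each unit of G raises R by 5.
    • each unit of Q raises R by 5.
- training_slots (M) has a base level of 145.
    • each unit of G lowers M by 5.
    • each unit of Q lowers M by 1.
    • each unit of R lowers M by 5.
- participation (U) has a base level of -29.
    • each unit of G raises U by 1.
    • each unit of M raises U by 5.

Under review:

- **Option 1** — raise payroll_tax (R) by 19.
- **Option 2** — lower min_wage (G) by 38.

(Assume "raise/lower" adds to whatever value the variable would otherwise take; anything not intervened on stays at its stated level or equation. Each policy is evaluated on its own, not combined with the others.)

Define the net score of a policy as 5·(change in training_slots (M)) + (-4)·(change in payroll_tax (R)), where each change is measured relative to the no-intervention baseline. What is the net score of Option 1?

Baseline:
  G = 94
  Q = 7
  R = 209 + 5·94 + 5·7 = 714
  M = 145 − 5·94 − 7 − 5·714 = -3902
Option 1 (R + 19):
  G = 94
  Q = 7
  R = 209 + 5·94 + 5·7 (+19 from intervention) = 733
  M = 145 − 5·94 − 7 − 5·733 = -3997
ΔM = -3997 − (-3902) = -95; ΔR = 733 − 714 = 19
Score = 5·(-95) + (-4)·19 = -551

-551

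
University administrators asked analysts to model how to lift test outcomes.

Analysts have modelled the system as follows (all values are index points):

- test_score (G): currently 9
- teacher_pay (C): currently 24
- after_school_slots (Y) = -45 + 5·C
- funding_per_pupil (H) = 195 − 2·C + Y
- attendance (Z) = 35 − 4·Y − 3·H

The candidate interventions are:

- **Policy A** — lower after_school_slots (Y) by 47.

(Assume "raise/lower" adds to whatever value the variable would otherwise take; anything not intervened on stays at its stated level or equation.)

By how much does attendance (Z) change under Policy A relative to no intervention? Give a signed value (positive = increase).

329

Baseline:
  C = 24
  Y = -45 + 5·24 = 75
  H = 195 − 2·24 + 75 = 222
  Z = 35 − 4·75 − 3·222 = -931
Policy A (Y − 47):
  C = 24
  Y = -45 + 5·24 (−47 from intervention) = 28
  H = 195 − 2·24 + 28 = 175
  Z = 35 − 4·28 − 3·175 = -602
Change in Z: -602 − (-931) = 329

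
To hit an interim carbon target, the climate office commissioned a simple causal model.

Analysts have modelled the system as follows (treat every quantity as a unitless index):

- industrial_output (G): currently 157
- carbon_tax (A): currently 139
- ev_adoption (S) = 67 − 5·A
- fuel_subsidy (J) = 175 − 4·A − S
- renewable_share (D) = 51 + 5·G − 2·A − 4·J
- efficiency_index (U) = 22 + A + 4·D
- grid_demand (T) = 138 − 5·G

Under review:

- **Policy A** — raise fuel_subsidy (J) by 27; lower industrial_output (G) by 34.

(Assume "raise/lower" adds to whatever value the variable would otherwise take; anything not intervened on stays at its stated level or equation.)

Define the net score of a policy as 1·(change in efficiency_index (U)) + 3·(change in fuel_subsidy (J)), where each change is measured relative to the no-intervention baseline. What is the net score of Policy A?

-1031

Baseline:
  G = 157
  A = 139
  S = 67 − 5·139 = -628
  J = 175 − 4·139 − (-628) = 247
  D = 51 + 5·157 − 2·139 − 4·247 = -430
  U = 22 + 139 + 4·(-430) = -1559
Policy A (J + 27, G − 34):
  G = 157 − 34 = 123
  A = 139
  S = 67 − 5·139 = -628
  J = 175 − 4·139 − (-628) (+27 from intervention) = 274
  D = 51 + 5·123 − 2·139 − 4·274 = -708
  U = 22 + 139 + 4·(-708) = -2671
ΔU = -2671 − (-1559) = -1112; ΔJ = 274 − 247 = 27
Score = 1·(-1112) + 3·27 = -1031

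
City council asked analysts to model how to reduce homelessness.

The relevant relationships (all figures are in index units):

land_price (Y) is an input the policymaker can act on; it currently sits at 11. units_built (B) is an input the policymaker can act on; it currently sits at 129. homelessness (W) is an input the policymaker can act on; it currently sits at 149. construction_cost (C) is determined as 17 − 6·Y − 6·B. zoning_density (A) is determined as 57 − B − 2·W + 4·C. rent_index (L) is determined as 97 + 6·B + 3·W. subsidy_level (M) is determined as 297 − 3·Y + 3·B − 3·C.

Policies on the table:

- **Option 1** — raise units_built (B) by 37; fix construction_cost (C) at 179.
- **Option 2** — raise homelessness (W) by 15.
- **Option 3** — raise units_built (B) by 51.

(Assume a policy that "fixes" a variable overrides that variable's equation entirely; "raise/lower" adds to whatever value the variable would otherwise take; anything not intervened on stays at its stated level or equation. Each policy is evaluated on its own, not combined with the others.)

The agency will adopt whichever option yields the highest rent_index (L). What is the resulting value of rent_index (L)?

1624

Option 1 (B + 37, C := 179):
  B = 129 + 37 = 166
  W = 149
  L = 97 + 6·166 + 3·149 = 1540
Option 2 (W + 15):
  B = 129
  W = 149 + 15 = 164
  L = 97 + 6·129 + 3·164 = 1363
Option 3 (B + 51):
  B = 129 + 51 = 180
  W = 149
  L = 97 + 6·180 + 3·149 = 1624
Comparing — Option 1: L=1540, Option 2: L=1363, Option 3: L=1624. Highest is 1624 (Option 3).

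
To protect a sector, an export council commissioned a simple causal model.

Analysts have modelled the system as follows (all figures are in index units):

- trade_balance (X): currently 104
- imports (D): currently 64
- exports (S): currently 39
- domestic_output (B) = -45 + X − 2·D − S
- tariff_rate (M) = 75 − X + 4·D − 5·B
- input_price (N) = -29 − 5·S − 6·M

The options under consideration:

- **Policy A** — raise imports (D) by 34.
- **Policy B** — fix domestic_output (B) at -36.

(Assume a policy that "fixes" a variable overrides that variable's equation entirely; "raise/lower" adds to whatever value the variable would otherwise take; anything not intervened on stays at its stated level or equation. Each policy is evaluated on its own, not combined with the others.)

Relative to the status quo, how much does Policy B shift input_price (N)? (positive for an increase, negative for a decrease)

2160

Baseline:
  X = 104
  D = 64
  S = 39
  B = -45 + 104 − 2·64 − 39 = -108
  M = 75 − 104 + 4·64 − 5·(-108) = 767
  N = -29 − 5·39 − 6·767 = -4826
Policy B (B := -36):
  X = 104
  D = 64
  S = 39
  B = -36
  M = 75 − 104 + 4·64 − 5·(-36) = 407
  N = -29 − 5·39 − 6·407 = -2666
Change in N: -2666 − (-4826) = 2160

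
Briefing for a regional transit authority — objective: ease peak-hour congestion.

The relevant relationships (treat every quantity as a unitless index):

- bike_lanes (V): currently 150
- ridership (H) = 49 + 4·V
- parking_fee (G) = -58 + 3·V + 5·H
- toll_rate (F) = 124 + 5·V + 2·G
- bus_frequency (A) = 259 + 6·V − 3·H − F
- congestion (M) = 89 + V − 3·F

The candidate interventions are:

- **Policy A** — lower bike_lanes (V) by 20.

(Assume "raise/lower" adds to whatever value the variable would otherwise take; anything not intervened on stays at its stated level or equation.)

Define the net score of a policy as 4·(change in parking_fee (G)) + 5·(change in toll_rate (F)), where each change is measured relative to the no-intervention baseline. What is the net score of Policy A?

-6940

Baseline:
  V = 150
  H = 49 + 4·150 = 649
  G = -58 + 3·150 + 5·649 = 3637
  F = 124 + 5·150 + 2·3637 = 8148
Policy A (V − 20):
  V = 150 − 20 = 130
  H = 49 + 4·130 = 569
  G = -58 + 3·130 + 5·569 = 3177
  F = 124 + 5·130 + 2·3177 = 7128
ΔG = 3177 − 3637 = -460; ΔF = 7128 − 8148 = -1020
Score = 4·(-460) + 5·(-1020) = -6940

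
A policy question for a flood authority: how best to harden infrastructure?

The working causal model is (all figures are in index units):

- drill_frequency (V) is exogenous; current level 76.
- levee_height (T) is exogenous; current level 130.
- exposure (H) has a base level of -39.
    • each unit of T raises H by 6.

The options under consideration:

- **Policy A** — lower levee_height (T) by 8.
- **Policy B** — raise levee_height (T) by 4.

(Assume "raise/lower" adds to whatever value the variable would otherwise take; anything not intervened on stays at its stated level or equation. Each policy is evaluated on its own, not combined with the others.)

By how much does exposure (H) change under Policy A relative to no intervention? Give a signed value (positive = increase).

-48

Baseline:
  T = 130
  H = -39 + 6·130 = 741
Policy A (T − 8):
  T = 130 − 8 = 122
  H = -39 + 6·122 = 693
Change in H: 693 − 741 = -48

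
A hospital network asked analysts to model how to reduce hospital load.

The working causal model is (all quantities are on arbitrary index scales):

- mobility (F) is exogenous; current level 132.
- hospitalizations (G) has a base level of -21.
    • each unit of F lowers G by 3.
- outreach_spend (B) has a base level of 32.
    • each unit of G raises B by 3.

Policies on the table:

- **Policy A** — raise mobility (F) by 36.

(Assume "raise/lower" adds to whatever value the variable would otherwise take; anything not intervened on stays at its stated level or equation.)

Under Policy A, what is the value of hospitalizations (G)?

Policy A (F + 36):
  F = 132 + 36 = 168
  G = -21 − 3·168 = -525

-525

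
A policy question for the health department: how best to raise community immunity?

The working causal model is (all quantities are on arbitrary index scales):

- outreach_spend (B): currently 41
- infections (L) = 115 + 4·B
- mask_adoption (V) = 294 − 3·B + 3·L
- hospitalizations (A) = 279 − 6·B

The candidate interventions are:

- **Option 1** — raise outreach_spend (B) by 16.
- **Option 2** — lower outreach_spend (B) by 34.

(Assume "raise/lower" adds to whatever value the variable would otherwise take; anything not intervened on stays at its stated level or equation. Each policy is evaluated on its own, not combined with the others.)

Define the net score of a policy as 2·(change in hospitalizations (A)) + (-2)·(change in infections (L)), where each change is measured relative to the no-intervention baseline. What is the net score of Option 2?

680

Baseline:
  B = 41
  L = 115 + 4·41 = 279
  A = 279 − 6·41 = 33
Option 2 (B − 34):
  B = 41 − 34 = 7
  L = 115 + 4·7 = 143
  A = 279 − 6·7 = 237
ΔA = 237 − 33 = 204; ΔL = 143 − 279 = -136
Score = 2·204 + (-2)·(-136) = 680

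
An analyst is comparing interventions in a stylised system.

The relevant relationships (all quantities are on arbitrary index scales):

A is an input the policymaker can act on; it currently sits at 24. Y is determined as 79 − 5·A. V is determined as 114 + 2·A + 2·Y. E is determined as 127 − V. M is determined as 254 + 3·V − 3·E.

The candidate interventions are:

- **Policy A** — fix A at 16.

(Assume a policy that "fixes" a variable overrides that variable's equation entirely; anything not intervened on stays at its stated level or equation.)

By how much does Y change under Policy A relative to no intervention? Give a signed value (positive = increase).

Baseline:
  A = 24
  Y = 79 − 5·24 = -41
Policy A (A := 16):
  A = 16
  Y = 79 − 5·16 = -1
Change in Y: -1 − (-41) = 40

40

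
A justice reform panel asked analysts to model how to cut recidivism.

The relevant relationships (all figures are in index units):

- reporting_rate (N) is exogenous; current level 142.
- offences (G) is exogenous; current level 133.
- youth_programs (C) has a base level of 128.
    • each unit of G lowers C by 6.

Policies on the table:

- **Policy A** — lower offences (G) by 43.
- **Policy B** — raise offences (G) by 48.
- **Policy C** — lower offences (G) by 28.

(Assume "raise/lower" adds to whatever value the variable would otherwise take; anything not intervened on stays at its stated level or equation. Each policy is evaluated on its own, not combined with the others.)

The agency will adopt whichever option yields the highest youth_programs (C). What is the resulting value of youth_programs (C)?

Policy A (G − 43):
  G = 133 − 43 = 90
  C = 128 − 6·90 = -412
Policy B (G + 48):
  G = 133 + 48 = 181
  C = 128 − 6·181 = -958
Policy C (G − 28):
  G = 133 − 28 = 105
  C = 128 − 6·105 = -502
Comparing — Policy A: C=-412, Policy B: C=-958, Policy C: C=-502. Highest is -412 (Policy A).

-412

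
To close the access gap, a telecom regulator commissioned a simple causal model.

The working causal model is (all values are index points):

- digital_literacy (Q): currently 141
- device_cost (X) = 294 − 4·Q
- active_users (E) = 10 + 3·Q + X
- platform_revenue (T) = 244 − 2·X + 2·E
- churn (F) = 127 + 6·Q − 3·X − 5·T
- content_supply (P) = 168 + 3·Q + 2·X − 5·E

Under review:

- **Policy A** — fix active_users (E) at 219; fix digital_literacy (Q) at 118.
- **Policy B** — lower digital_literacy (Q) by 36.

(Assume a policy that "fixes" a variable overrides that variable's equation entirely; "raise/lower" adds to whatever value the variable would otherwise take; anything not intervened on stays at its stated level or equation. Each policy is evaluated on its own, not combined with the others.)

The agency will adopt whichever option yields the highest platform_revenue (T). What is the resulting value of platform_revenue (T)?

Policy A (E := 219, Q := 118):
  Q = 118
  X = 294 − 4·118 = -178
  E = 219
  T = 244 − 2·(-178) + 2·219 = 1038
Policy B (Q − 36):
  Q = 141 − 36 = 105
  X = 294 − 4·105 = -126
  E = 10 + 3·105 + (-126) = 199
  T = 244 − 2·(-126) + 2·199 = 894
Comparing — Policy A: T=1038, Policy B: T=894. Highest is 1038 (Policy A).

1038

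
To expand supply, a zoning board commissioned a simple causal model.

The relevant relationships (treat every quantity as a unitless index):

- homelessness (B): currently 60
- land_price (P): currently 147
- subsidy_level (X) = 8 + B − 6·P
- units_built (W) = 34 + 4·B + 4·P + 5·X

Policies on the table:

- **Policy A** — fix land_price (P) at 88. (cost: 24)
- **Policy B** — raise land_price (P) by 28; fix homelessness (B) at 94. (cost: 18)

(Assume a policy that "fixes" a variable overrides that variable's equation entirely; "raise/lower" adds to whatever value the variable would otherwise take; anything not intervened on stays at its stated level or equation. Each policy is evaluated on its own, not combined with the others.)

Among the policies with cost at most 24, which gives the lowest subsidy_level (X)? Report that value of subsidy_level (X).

Policy A (P := 88):
  B = 60
  P = 88
  X = 8 + 60 − 6·88 = -460
Policy B (P + 28, B := 94):
  B = 94
  P = 147 + 28 = 175
  X = 8 + 94 − 6·175 = -948
Comparing — Policy A: X=-460, Policy B: X=-948. Lowest is -948 (Policy B).

-948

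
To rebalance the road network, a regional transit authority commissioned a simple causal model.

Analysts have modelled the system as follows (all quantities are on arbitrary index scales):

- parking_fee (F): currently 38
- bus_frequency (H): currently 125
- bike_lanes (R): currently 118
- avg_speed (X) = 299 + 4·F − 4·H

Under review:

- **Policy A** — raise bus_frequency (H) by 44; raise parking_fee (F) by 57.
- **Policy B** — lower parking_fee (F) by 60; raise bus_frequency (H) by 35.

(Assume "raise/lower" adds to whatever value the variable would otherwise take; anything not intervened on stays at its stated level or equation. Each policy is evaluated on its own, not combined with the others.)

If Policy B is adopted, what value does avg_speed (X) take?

Policy B (F − 60, H + 35):
  F = 38 − 60 = -22
  H = 125 + 35 = 160
  X = 299 + 4·(-22) − 4·160 = -429

-429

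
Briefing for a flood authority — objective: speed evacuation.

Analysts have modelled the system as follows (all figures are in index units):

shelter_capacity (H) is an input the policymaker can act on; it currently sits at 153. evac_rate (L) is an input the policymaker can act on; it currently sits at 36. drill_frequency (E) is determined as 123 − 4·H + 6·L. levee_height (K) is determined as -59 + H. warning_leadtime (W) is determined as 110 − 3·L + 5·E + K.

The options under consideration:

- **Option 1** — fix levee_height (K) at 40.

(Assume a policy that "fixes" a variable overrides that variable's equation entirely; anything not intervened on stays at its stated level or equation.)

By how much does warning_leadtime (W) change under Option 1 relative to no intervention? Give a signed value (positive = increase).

Baseline:
  H = 153
  L = 36
  E = 123 − 4·153 + 6·36 = -273
  K = -59 + 153 = 94
  W = 110 − 3·36 + 5·(-273) + 94 = -1269
Option 1 (K := 40):
  H = 153
  L = 36
  E = 123 − 4·153 + 6·36 = -273
  K = 40
  W = 110 − 3·36 + 5·(-273) + 40 = -1323
Change in W: -1323 − (-1269) = -54

-54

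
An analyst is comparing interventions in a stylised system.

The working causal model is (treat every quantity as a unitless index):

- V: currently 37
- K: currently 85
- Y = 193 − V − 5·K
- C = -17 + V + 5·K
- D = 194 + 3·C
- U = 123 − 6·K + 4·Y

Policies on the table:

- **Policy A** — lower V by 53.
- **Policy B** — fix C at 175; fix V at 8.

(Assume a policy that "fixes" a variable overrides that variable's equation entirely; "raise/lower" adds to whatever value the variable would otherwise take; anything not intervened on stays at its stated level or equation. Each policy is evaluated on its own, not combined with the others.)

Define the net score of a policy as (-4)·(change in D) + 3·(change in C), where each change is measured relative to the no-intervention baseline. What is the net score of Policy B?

Baseline:
  V = 37
  K = 85
  C = -17 + 37 + 5·85 = 445
  D = 194 + 3·445 = 1529
Policy B (C := 175, V := 8):
  V = 8
  K = 85
  C = 175
  D = 194 + 3·175 = 719
ΔD = 719 − 1529 = -810; ΔC = 175 − 445 = -270
Score = (-4)·(-810) + 3·(-270) = 2430

2430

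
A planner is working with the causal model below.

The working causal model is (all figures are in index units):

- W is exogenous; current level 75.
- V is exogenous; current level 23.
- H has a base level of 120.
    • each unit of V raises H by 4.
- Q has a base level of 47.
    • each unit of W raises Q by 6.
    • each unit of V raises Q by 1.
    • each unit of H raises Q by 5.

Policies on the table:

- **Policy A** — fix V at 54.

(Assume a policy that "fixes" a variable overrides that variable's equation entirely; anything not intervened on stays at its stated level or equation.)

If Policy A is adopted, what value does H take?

Policy A (V := 54):
  V = 54
  H = 120 + 4·54 = 336

336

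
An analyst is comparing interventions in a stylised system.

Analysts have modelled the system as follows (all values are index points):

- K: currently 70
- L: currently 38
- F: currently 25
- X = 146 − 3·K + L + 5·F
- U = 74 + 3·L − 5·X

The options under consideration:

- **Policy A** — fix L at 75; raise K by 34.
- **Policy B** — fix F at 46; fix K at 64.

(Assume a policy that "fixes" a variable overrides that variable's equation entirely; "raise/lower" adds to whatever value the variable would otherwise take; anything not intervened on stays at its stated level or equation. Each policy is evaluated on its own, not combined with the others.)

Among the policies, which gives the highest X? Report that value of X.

Policy A (L := 75, K + 34):
  K = 70 + 34 = 104
  L = 75
  F = 25
  X = 146 − 3·104 + 75 + 5·25 = 34
Policy B (F := 46, K := 64):
  K = 64
  L = 38
  F = 46
  X = 146 − 3·64 + 38 + 5·46 = 222
Comparing — Policy A: X=34, Policy B: X=222. Highest is 222 (Policy B).

222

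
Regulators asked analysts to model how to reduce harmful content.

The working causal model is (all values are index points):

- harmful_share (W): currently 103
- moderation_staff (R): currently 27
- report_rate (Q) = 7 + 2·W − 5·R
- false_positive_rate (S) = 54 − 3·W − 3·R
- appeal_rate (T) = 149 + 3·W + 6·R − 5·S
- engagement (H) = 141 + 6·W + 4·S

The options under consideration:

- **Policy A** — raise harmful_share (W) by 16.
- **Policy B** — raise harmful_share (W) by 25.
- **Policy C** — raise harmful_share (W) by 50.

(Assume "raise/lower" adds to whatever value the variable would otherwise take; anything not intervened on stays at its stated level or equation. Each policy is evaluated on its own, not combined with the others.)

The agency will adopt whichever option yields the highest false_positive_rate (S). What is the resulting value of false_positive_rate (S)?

Policy A (W + 16):
  W = 103 + 16 = 119
  R = 27
  S = 54 − 3·119 − 3·27 = -384
Policy B (W + 25):
  W = 103 + 25 = 128
  R = 27
  S = 54 − 3·128 − 3·27 = -411
Policy C (W + 50):
  W = 103 + 50 = 153
  R = 27
  S = 54 − 3·153 − 3·27 = -486
Comparing — Policy A: S=-384, Policy B: S=-411, Policy C: S=-486. Highest is -384 (Policy A).

-384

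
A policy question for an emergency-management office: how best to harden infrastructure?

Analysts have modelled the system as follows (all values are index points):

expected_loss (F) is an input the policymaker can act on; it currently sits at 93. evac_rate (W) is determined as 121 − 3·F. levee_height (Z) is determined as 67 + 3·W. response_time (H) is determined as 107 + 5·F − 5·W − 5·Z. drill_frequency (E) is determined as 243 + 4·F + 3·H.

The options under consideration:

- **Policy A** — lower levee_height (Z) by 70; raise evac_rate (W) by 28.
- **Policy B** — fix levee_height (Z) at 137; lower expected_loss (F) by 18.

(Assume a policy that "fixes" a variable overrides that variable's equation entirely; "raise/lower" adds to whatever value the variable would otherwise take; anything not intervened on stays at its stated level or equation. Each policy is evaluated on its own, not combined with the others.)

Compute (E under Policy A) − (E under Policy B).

8682

Policy A (Z − 70, W + 28):
  F = 93
  W = 121 − 3·93 (+28 from intervention) = -130
  Z = 67 + 3·(-130) (−70 from intervention) = -393
  H = 107 + 5·93 − 5·(-130) − 5·(-393) = 3187
  E = 243 + 4·93 + 3·3187 = 10176
Policy B (Z := 137, F − 18):
  F = 93 − 18 = 75
  W = 121 − 3·75 = -104
  Z = 137
  H = 107 + 5·75 − 5·(-104) − 5·137 = 317
  E = 243 + 4·75 + 3·317 = 1494
E: 10176 − 1494 = 8682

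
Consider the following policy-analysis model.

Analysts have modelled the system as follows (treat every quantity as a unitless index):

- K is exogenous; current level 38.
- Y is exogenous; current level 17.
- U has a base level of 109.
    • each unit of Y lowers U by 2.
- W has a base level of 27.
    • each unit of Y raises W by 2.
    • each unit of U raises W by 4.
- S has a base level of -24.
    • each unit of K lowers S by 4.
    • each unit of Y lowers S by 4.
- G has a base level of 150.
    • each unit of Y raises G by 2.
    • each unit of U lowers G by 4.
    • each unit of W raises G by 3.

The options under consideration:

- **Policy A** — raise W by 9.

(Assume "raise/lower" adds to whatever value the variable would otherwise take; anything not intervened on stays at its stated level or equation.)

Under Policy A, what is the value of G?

Policy A (W + 9):
  Y = 17
  U = 109 − 2·17 = 75
  W = 27 + 2·17 + 4·75 (+9 from intervention) = 370
  G = 150 + 2·17 − 4·75 + 3·370 = 994

994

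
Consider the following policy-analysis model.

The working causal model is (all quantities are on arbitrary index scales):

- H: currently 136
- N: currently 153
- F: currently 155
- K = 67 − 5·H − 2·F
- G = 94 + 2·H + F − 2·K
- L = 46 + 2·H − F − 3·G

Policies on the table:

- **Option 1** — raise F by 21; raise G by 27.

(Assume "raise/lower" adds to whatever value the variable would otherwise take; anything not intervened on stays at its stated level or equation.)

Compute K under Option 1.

-965

Option 1 (F + 21, G + 27):
  H = 136
  F = 155 + 21 = 176
  K = 67 − 5·136 − 2·176 = -965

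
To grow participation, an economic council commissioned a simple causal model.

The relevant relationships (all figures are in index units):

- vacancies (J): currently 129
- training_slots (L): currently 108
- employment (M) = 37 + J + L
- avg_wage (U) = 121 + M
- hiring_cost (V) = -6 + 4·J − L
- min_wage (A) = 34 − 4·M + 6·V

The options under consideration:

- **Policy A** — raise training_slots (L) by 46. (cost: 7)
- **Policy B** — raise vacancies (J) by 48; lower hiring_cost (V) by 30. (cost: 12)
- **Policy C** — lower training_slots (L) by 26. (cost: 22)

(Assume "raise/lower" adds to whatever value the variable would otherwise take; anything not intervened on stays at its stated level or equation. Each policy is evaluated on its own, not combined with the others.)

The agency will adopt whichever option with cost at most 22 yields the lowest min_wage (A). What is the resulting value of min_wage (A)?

890

Policy A (L + 46):
  J = 129
  L = 108 + 46 = 154
  M = 37 + 129 + 154 = 320
  V = -6 + 4·129 − 154 = 356
  A = 34 − 4·320 + 6·356 = 890
Policy B (J + 48, V − 30):
  J = 129 + 48 = 177
  L = 108
  M = 37 + 177 + 108 = 322
  V = -6 + 4·177 − 108 (−30 from intervention) = 564
  A = 34 − 4·322 + 6·564 = 2130
Policy C (L − 26):
  J = 129
  L = 108 − 26 = 82
  M = 37 + 129 + 82 = 248
  V = -6 + 4·129 − 82 = 428
  A = 34 − 4·248 + 6·428 = 1610
Comparing — Policy A: A=890, Policy B: A=2130, Policy C: A=1610. Lowest is 890 (Policy A).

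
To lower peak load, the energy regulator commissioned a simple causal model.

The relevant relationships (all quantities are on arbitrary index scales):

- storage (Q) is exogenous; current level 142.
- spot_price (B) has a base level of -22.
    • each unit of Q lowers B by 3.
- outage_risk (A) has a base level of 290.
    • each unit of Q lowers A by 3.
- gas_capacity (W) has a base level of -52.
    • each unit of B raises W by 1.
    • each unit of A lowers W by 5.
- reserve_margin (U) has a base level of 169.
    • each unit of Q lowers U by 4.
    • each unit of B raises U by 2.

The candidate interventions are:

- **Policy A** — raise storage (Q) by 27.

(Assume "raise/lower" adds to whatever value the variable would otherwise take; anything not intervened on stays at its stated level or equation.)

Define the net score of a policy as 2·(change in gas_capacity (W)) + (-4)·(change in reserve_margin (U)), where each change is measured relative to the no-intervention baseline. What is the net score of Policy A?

Baseline:
  Q = 142
  B = -22 − 3·142 = -448
  A = 290 − 3·142 = -136
  W = -52 + (-448) − 5·(-136) = 180
  U = 169 − 4·142 + 2·(-448) = -1295
Policy A (Q + 27):
  Q = 142 + 27 = 169
  B = -22 − 3·169 = -529
  A = 290 − 3·169 = -217
  W = -52 + (-529) − 5·(-217) = 504
  U = 169 − 4·169 + 2·(-529) = -1565
ΔW = 504 − 180 = 324; ΔU = -1565 − (-1295) = -270
Score = 2·324 + (-4)·(-270) = 1728

1728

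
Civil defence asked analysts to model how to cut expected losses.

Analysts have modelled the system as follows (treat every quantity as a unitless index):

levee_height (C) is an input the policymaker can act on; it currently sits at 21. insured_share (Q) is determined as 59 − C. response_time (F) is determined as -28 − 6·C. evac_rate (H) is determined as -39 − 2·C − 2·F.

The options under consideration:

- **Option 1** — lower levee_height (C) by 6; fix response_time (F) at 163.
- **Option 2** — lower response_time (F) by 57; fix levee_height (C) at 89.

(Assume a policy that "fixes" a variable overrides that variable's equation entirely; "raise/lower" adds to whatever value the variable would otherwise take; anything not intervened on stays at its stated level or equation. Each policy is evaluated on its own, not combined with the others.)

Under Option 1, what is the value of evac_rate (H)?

-395

Option 1 (C − 6, F := 163):
  C = 21 − 6 = 15
  F = 163
  H = -39 − 2·15 − 2·163 = -395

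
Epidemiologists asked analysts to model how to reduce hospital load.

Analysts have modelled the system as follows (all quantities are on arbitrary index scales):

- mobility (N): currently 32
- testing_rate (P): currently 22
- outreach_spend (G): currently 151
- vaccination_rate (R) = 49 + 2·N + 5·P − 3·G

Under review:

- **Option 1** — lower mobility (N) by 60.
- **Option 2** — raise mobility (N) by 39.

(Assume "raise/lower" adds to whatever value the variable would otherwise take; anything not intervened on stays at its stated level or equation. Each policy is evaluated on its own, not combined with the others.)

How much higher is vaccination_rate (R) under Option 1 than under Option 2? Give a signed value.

Option 1 (N − 60):
  N = 32 − 60 = -28
  P = 22
  G = 151
  R = 49 + 2·(-28) + 5·22 − 3·151 = -350
Option 2 (N + 39):
  N = 32 + 39 = 71
  P = 22
  G = 151
  R = 49 + 2·71 + 5·22 − 3·151 = -152
R: -350 − (-152) = -198

-198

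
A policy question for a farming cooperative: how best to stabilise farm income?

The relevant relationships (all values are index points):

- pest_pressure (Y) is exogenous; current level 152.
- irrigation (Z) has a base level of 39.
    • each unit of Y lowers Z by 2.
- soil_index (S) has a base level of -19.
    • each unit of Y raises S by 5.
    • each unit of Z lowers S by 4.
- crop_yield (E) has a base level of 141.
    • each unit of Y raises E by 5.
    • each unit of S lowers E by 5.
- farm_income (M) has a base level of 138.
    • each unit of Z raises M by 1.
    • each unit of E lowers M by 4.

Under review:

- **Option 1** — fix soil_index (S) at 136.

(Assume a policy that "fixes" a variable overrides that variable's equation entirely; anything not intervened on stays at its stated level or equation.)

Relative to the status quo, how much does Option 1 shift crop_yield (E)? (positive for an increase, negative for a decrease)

8325

Baseline:
  Y = 152
  Z = 39 − 2·152 = -265
  S = -19 + 5·152 − 4·(-265) = 1801
  E = 141 + 5·152 − 5·1801 = -8104
Option 1 (S := 136):
  Y = 152
  Z = 39 − 2·152 = -265
  S = 136
  E = 141 + 5·152 − 5·136 = 221
Change in E: 221 − (-8104) = 8325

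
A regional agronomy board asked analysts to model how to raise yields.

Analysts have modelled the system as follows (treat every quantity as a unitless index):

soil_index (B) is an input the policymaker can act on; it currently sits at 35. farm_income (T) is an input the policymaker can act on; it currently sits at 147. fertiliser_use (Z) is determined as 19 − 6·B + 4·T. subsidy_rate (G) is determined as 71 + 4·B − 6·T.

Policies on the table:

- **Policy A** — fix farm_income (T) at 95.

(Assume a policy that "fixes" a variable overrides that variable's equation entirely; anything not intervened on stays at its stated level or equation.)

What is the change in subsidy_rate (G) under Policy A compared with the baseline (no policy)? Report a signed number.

312

Baseline:
  B = 35
  T = 147
  G = 71 + 4·35 − 6·147 = -671
Policy A (T := 95):
  B = 35
  T = 95
  G = 71 + 4·35 − 6·95 = -359
Change in G: -359 − (-671) = 312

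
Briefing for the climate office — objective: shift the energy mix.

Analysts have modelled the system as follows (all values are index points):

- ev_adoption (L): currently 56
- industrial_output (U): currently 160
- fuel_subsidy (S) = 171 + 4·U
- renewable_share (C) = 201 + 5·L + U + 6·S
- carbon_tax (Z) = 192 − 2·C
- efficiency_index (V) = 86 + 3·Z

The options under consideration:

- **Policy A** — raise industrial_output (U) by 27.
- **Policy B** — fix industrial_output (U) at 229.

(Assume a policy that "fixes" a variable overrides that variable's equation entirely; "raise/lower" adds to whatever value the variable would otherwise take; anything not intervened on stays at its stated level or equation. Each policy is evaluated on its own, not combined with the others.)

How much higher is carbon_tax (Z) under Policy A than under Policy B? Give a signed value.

Policy A (U + 27):
  L = 56
  U = 160 + 27 = 187
  S = 171 + 4·187 = 919
  C = 201 + 5·56 + 187 + 6·919 = 6182
  Z = 192 − 2·6182 = -12172
Policy B (U := 229):
  L = 56
  U = 229
  S = 171 + 4·229 = 1087
  C = 201 + 5·56 + 229 + 6·1087 = 7232
  Z = 192 − 2·7232 = -14272
Z: -12172 − (-14272) = 2100

2100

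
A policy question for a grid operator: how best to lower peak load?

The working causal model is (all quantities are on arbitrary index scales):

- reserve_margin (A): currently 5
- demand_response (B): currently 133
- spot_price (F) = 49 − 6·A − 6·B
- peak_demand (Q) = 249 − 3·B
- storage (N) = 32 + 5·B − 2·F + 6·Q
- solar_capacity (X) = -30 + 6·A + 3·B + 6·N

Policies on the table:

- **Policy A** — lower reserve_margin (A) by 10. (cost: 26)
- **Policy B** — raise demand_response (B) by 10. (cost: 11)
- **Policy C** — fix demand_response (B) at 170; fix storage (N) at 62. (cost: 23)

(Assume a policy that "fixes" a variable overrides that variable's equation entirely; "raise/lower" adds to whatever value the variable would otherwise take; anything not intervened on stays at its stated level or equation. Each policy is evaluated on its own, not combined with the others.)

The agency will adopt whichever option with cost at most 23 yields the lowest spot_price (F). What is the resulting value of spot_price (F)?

Policy B (B + 10):
  A = 5
  B = 133 + 10 = 143
  F = 49 − 6·5 − 6·143 = -839
Policy C (B := 170, N := 62):
  A = 5
  B = 170
  F = 49 − 6·5 − 6·170 = -1001
Comparing — Policy B: F=-839, Policy C: F=-1001. Lowest is -1001 (Policy C).

-1001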